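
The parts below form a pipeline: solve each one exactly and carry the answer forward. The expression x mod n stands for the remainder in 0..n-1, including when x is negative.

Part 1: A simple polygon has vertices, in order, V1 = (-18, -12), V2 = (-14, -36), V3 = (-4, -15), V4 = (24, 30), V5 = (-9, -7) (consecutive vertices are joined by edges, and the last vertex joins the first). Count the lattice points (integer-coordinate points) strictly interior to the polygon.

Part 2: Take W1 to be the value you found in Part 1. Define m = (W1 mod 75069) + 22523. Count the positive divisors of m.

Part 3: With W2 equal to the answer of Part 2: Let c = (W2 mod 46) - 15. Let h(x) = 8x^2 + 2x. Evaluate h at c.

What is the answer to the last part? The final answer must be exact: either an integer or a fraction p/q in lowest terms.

946

Part 1: cross terms: (-18*-36 - -14*-12)=480, (-14*-15 - -4*-36)=66, (-4*30 - 24*-15)=240, (24*-7 - -9*30)=102, (-9*-12 - -18*-7)=-18; twice the area = |870| = 870; area = 435; boundary points = 4 + 1 + 1 + 1 + 1 = 8; strictly interior points = area - boundary/2 + 1 = 432; answer 432
Part 2: W1 = 432; m = 22955; 22955 = 5 * 4591; number of divisors = (1+1) * (1+1) = 4; answer 4
Part 3: W2 = 4; c = -11; 8*(-11)^2 + 2*(-11)^1 = (968) + (-22) = 946; answer 946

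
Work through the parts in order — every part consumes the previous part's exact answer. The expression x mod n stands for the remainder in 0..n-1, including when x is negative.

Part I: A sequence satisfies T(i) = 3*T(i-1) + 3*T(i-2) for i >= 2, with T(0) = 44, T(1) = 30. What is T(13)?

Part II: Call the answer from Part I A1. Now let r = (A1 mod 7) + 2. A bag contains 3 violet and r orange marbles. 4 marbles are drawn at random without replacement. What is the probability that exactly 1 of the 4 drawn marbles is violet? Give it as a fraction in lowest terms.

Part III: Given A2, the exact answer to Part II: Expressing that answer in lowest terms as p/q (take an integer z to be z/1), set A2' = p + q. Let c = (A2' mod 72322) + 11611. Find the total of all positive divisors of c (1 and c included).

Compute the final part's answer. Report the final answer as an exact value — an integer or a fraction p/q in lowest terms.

17466

Part I: T(2) = 3*(30) + 3*(44) = 222; iterating: T(2)=222, T(3)=756, T(4)=2934, T(5)=11070, T(6)=42012, T(7)=159246, T(8)=603774, T(9)=2289060, T(10)=8678502, T(11)=32902686, T(12)=124743564, T(13)=472938750; answer 472938750
Part II: A1 = 472938750; r = 6; total draws C(9,4) = 126; favorable C(3,1)*C(6,3) = 60; P = 10/21; answer 10/21
Part III: A2 = 10/21; threaded value p + q = 31; c = 11642; 11642 = 2 * 5821; sigma = (1 + 2) * (1 + 5821) = 3 * 5822 = 17466; answer 17466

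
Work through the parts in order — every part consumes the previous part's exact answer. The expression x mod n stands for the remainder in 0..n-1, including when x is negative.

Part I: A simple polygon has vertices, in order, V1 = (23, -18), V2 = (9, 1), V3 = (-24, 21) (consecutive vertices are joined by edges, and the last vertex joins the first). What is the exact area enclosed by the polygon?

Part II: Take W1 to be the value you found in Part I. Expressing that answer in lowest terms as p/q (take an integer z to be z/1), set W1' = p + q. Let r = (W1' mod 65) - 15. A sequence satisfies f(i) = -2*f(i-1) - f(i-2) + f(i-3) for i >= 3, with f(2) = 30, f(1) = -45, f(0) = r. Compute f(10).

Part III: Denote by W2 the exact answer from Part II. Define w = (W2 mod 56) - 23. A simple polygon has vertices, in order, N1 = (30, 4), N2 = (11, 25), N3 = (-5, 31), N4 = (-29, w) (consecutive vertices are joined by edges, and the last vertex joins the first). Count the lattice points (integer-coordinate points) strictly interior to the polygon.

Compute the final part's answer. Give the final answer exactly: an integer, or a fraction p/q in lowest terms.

Part I: cross terms: (23*1 - 9*-18)=185, (9*21 - -24*1)=213, (-24*-18 - 23*21)=-51; twice the area = |347| = 347; area = 347/2; answer 347/2
Part II: W1 = 347/2; threaded value p + q = 349; r = 9; f(3) = -2*(30) - 1*(-45) + 1*(9) = -6; iterating: f(3)=-6, f(4)=-63, f(5)=162, f(6)=-267, f(7)=309, f(8)=-189, f(9)=-198, f(10)=894; answer 894
Part III: W2 = 894; w = 31; cross terms: (30*25 - 11*4)=706, (11*31 - -5*25)=466, (-5*31 - -29*31)=744, (-29*4 - 30*31)=-1046; twice the area = |870| = 870; area = 435; boundary points = 1 + 2 + 24 + 1 = 28; strictly interior points = area - boundary/2 + 1 = 422; answer 422

422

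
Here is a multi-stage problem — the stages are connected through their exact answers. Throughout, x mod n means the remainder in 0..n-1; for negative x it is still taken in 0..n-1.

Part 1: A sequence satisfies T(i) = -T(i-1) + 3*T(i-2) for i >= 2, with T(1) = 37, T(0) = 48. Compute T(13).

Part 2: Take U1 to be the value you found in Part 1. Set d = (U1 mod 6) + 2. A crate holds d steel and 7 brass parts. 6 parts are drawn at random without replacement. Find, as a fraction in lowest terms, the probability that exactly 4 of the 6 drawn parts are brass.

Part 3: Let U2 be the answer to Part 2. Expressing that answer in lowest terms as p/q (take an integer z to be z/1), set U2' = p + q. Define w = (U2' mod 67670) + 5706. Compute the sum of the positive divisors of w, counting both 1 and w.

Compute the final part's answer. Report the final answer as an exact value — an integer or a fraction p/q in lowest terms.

Part 1: T(2) = -1*(37) + 3*(48) = 107; iterating: T(2)=107, T(3)=4, T(4)=317, T(5)=-305, T(6)=1256, T(7)=-2171, T(8)=5939, T(9)=-12452, T(10)=30269, T(11)=-67625, T(12)=158432, T(13)=-361307; answer -361307
Part 2: U1 = -361307; d = 3; total draws C(10,6) = 210; favorable C(7,4)*C(3,2) = 105; P = 1/2; answer 1/2
Part 3: U2 = 1/2; threaded value p + q = 3; w = 5709; 5709 = 3 * 11 * 173; sigma = (1 + 3) * (1 + 11) * (1 + 173) = 4 * 12 * 174 = 8352; answer 8352

8352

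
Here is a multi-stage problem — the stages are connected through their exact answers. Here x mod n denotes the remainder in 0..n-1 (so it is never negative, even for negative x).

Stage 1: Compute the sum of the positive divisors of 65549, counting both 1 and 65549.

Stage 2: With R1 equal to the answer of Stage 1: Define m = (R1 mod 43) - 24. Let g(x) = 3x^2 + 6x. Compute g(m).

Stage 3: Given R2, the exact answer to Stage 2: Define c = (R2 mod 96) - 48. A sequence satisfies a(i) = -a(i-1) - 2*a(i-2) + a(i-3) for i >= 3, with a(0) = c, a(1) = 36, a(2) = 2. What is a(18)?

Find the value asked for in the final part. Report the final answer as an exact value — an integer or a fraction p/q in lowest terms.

Stage 1: 65549 = 11 * 59 * 101; sigma = (1 + 11) * (1 + 59) * (1 + 101) = 12 * 60 * 102 = 73440; answer 73440
Stage 2: R1 = 73440; m = 15; 3*(15)^2 + 6*(15)^1 = (675) + (90) = 765; answer 765
Stage 3: R2 = 765; c = 45; a(3) = -1*(2) - 2*(36) + 1*(45) = -29; iterating: a(3)=-29, a(4)=61, a(5)=-1, a(6)=-150, a(7)=213, a(8)=86, a(9)=-662, a(10)=703, a(11)=707, a(12)=-2775, a(13)=2064, a(14)=4193, a(15)=-11096, a(16)=4774, a(17)=21611, a(18)=-42255; answer -42255

-42255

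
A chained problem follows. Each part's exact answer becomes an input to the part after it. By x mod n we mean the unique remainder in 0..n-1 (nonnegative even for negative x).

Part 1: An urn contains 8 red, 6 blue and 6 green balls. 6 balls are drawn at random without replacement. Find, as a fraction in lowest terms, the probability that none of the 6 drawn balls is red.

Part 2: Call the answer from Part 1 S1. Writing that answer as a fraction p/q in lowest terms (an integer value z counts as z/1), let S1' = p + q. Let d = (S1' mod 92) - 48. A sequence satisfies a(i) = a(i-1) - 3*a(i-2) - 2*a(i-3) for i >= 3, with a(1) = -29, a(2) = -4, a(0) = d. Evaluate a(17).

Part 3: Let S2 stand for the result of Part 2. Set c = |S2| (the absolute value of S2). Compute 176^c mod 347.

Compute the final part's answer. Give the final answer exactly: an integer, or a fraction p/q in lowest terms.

290

Part 1: total draws C(20,6) = 38760; favorable C(12,6) = 924; P = 77/3230; answer 77/3230
Part 2: S1 = 77/3230; threaded value p + q = 3307; d = 39; a(3) = 1*(-4) - 3*(-29) - 2*(39) = 5; iterating: a(3)=5, a(4)=75, a(5)=68, a(6)=-167, a(7)=-521, a(8)=-156, a(9)=1741, a(10)=3251, a(11)=-1660, a(12)=-14895, a(13)=-16417, a(14)=31588, a(15)=110629, a(16)=48699, a(17)=-346364; answer -346364
Part 3: S2 = -346364; c = 346364; squarings mod 347: 176^1=176, 176^2=93, 176^4=321, 176^8=329, 176^16=324, 176^32=182, 176^64=159, 176^128=297, 176^256=71, 176^512=183, 176^1024=177, 176^2048=99, 176^4096=85, 176^8192=285, 176^16384=27, 176^32768=35, 176^65536=184, 176^131072=197, 176^262144=292; 176^346364 = 176^4 * 176^8 * 176^16 * 176^32 * 176^64 * 176^128 * 176^2048 * 176^16384 * 176^65536 * 176^262144 = 290 (mod 347); answer 290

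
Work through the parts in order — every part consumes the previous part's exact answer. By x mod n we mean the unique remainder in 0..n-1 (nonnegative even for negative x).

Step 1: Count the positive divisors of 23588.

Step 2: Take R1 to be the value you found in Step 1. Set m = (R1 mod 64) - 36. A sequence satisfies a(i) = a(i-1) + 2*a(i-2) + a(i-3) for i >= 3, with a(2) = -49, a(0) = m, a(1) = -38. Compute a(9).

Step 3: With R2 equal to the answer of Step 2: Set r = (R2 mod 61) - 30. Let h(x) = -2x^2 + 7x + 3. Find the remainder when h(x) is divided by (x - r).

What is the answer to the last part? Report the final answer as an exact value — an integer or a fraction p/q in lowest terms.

-162

Step 1: 23588 = 2^2 * 5897; number of divisors = (2+1) * (1+1) = 6; answer 6
Step 2: R1 = 6; m = -30; a(3) = 1*(-49) + 2*(-38) + 1*(-30) = -155; iterating: a(3)=-155, a(4)=-291, a(5)=-650, a(6)=-1387, a(7)=-2978, a(8)=-6402, a(9)=-13745; answer -13745
Step 3: R2 = -13745; r = 11; remainder = value at the root: -2*(11)^2 + 7*(11)^1 + 3 = (-242) + (77) + (3) = -162; answer -162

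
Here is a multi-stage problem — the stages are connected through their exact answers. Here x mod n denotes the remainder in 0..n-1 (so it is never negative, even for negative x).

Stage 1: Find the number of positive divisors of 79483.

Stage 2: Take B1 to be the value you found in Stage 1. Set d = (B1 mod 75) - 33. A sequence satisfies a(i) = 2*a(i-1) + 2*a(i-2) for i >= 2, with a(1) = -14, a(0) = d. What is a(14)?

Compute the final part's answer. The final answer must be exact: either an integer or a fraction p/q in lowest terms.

-13126784

Stage 1: 79483 = 61 * 1303; number of divisors = (1+1) * (1+1) = 4; answer 4
Stage 2: B1 = 4; d = -29; a(2) = 2*(-14) + 2*(-29) = -86; iterating: a(2)=-86, a(3)=-200, a(4)=-572, a(5)=-1544, a(6)=-4232, a(7)=-11552, a(8)=-31568, a(9)=-86240, a(10)=-235616, a(11)=-643712, a(12)=-1758656, a(13)=-4804736, a(14)=-13126784; answer -13126784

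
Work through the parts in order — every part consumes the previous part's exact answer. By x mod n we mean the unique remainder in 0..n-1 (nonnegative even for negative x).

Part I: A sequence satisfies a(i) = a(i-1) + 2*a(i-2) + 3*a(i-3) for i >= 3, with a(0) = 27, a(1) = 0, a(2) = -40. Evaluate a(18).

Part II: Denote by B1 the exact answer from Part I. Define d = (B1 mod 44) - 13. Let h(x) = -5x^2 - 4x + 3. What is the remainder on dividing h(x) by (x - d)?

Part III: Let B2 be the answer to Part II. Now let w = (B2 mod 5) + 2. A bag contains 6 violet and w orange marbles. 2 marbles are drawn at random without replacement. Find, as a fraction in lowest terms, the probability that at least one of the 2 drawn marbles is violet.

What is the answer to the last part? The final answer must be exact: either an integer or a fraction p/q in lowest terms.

17/22

Part I: a(3) = 1*(-40) + 2*(0) + 3*(27) = 41; iterating: a(3)=41, a(4)=-39, a(5)=-77, a(6)=-32, a(7)=-303, a(8)=-598, a(9)=-1300, a(10)=-3405, a(11)=-7799, a(12)=-18509, a(13)=-44322, a(14)=-104737, a(15)=-248908, a(16)=-591348, a(17)=-1403375, a(18)=-3332795; answer -3332795
Part II: B1 = -3332795; d = 16; remainder = value at the root: -5*(16)^2 - 4*(16)^1 + 3 = (-1280) + (-64) + (3) = -1341; answer -1341
Part III: B2 = -1341; w = 6; total draws C(12,2) = 66; complement C(6,2) = 15; favorable 66 - 15 = 51; P = 17/22; answer 17/22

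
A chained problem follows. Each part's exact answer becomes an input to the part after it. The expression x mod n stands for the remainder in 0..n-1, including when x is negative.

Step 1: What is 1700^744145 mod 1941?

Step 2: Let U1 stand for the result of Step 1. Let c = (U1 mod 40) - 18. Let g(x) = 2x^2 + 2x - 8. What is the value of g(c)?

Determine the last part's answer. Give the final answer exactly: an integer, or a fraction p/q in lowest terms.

Step 1: squarings mod 1941: 1700^1=1700, 1700^2=1792, 1700^4=850, 1700^8=448, 1700^16=781, 1700^32=487, 1700^64=367, 1700^128=760, 1700^256=1123, 1700^512=1420, 1700^1024=1642, 1700^2048=115, 1700^4096=1579, 1700^8192=997, 1700^16384=217, 1700^32768=505, 1700^65536=754, 1700^131072=1744, 1700^262144=1930, 1700^524288=121; 1700^744145 = 1700^1 * 1700^16 * 1700^64 * 1700^128 * 1700^512 * 1700^2048 * 1700^4096 * 1700^16384 * 1700^65536 * 1700^131072 * 1700^524288 = 1682 (mod 1941); answer 1682
Step 2: U1 = 1682; c = -16; 2*(-16)^2 + 2*(-16)^1 - 8 = (512) + (-32) + (-8) = 472; answer 472

472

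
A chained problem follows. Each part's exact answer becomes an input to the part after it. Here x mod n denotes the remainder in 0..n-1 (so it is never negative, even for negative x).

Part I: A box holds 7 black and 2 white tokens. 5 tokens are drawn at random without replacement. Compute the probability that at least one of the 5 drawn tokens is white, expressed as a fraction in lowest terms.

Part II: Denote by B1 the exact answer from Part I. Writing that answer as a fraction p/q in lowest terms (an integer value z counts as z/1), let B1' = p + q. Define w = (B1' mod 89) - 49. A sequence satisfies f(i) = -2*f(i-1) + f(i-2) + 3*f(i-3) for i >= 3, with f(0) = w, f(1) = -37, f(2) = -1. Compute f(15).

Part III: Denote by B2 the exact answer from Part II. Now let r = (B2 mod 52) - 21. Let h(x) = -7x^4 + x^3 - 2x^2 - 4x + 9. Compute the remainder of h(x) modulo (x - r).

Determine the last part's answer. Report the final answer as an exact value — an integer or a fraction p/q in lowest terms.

Part I: total draws C(9,5) = 126; complement C(7,5) = 21; favorable 126 - 21 = 105; P = 5/6; answer 5/6
Part II: B1 = 5/6; threaded value p + q = 11; w = -38; f(3) = -2*(-1) + 1*(-37) + 3*(-38) = -149; iterating: f(3)=-149, f(4)=186, f(5)=-524, f(6)=787, f(7)=-1540, f(8)=2295, f(9)=-3769, f(10)=5213, f(11)=-7310, f(12)=8526, f(13)=-8723, f(14)=4042, f(15)=8771; answer 8771
Part III: B2 = 8771; r = 14; remainder = value at the root: -7*(14)^4 + 1*(14)^3 - 2*(14)^2 - 4*(14)^1 + 9 = (-268912) + (2744) + (-392) + (-56) + (9) = -266607; answer -266607

-266607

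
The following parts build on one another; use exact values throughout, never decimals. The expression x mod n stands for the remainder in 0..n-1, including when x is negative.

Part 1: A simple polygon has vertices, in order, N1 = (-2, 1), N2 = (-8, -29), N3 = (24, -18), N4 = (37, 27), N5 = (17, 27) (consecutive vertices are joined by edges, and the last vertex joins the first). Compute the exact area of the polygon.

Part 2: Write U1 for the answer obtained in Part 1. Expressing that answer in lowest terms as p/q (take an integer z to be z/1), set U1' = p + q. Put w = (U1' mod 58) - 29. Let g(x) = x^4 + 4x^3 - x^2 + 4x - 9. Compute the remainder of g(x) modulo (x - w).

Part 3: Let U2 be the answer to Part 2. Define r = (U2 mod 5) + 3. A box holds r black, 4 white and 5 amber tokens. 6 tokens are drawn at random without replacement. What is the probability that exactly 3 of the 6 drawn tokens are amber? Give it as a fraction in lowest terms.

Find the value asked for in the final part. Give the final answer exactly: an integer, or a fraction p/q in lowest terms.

140/429

Part 1: cross terms: (-2*-29 - -8*1)=66, (-8*-18 - 24*-29)=840, (24*27 - 37*-18)=1314, (37*27 - 17*27)=540, (17*1 - -2*27)=71; twice the area = |2831| = 2831; area = 2831/2; answer 2831/2
Part 2: U1 = 2831/2; threaded value p + q = 2833; w = 20; remainder = value at the root: 1*(20)^4 + 4*(20)^3 - 1*(20)^2 + 4*(20)^1 - 9 = (160000) + (32000) + (-400) + (80) + (-9) = 191671; answer 191671
Part 3: U2 = 191671; r = 4; total draws C(13,6) = 1716; favorable C(5,3)*C(8,3) = 560; P = 140/429; answer 140/429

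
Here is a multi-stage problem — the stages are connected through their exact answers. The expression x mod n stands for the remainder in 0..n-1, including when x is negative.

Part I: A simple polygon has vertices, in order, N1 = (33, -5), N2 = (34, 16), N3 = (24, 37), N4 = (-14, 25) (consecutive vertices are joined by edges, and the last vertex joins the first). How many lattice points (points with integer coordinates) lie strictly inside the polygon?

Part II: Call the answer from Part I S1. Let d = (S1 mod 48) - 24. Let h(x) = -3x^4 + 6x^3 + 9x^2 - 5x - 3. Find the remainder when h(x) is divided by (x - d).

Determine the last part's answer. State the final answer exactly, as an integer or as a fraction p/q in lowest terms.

Part I: cross terms: (33*16 - 34*-5)=698, (34*37 - 24*16)=874, (24*25 - -14*37)=1118, (-14*-5 - 33*25)=-755; twice the area = |1935| = 1935; area = 1935/2; boundary points = 1 + 1 + 2 + 1 = 5; strictly interior points = area - boundary/2 + 1 = 966; answer 966
Part II: S1 = 966; d = -18; remainder = value at the root: -3*(-18)^4 + 6*(-18)^3 + 9*(-18)^2 - 5*(-18)^1 - 3 = (-314928) + (-34992) + (2916) + (90) + (-3) = -346917; answer -346917

-346917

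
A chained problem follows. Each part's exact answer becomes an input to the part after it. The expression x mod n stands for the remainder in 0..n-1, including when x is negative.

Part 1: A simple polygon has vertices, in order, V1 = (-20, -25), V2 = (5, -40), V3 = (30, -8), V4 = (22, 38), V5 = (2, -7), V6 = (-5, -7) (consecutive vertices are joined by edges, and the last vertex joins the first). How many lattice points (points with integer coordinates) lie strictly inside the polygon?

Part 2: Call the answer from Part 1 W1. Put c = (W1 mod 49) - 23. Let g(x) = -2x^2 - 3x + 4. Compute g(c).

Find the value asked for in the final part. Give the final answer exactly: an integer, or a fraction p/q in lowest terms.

Part 1: cross terms: (-20*-40 - 5*-25)=925, (5*-8 - 30*-40)=1160, (30*38 - 22*-8)=1316, (22*-7 - 2*38)=-230, (2*-7 - -5*-7)=-49, (-5*-25 - -20*-7)=-15; twice the area = |3107| = 3107; area = 3107/2; boundary points = 5 + 1 + 2 + 5 + 7 + 3 = 23; strictly interior points = area - boundary/2 + 1 = 1543; answer 1543
Part 2: W1 = 1543; c = 1; -2*(1)^2 - 3*(1)^1 + 4 = (-2) + (-3) + (4) = -1; answer -1

-1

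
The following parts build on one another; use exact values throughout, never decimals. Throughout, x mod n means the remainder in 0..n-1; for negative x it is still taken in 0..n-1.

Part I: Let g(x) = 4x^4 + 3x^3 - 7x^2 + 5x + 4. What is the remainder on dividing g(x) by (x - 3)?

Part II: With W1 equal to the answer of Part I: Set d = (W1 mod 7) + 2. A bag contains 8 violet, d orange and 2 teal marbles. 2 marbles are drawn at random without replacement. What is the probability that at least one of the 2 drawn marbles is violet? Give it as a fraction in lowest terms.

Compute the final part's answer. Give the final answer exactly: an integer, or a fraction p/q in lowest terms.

Part I: remainder = value at the root: 4*(3)^4 + 3*(3)^3 - 7*(3)^2 + 5*(3)^1 + 4 = (324) + (81) + (-63) + (15) + (4) = 361; answer 361
Part II: W1 = 361; d = 6; total draws C(16,2) = 120; complement C(8,2) = 28; favorable 120 - 28 = 92; P = 23/30; answer 23/30

23/30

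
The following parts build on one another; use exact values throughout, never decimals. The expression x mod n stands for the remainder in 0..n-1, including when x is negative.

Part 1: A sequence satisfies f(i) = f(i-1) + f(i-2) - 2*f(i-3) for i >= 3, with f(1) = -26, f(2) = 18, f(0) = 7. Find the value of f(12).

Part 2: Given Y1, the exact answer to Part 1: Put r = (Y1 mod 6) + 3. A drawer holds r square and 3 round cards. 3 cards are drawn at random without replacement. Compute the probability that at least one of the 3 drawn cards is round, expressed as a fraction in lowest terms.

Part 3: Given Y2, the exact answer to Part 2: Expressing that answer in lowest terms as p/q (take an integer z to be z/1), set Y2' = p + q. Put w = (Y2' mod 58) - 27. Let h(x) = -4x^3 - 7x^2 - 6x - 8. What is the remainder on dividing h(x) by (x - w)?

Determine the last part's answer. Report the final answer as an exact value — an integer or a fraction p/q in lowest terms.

-12440

Part 1: f(3) = 1*(18) + 1*(-26) - 2*(7) = -22; iterating: f(3)=-22, f(4)=48, f(5)=-10, f(6)=82, f(7)=-24, f(8)=78, f(9)=-110, f(10)=16, f(11)=-250, f(12)=-14; answer -14
Part 2: Y1 = -14; r = 7; total draws C(10,3) = 120; complement C(7,3) = 35; favorable 120 - 35 = 85; P = 17/24; answer 17/24
Part 3: Y2 = 17/24; threaded value p + q = 41; w = 14; remainder = value at the root: -4*(14)^3 - 7*(14)^2 - 6*(14)^1 - 8 = (-10976) + (-1372) + (-84) + (-8) = -12440; answer -12440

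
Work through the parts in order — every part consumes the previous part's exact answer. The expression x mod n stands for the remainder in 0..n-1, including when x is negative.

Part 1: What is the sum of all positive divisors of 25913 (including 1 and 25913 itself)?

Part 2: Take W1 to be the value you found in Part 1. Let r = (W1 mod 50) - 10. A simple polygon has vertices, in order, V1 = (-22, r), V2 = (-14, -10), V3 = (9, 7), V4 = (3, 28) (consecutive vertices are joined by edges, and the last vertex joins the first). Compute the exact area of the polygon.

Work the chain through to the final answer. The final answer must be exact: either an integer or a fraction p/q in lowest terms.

1127/2

Part 1: 25913 is prime, so its only divisors are 1 and 25913; sigma = 1 + 25913 = 25914; answer 25914
Part 2: W1 = 25914; r = 4; cross terms: (-22*-10 - -14*4)=276, (-14*7 - 9*-10)=-8, (9*28 - 3*7)=231, (3*4 - -22*28)=628; twice the area = |1127| = 1127; area = 1127/2; answer 1127/2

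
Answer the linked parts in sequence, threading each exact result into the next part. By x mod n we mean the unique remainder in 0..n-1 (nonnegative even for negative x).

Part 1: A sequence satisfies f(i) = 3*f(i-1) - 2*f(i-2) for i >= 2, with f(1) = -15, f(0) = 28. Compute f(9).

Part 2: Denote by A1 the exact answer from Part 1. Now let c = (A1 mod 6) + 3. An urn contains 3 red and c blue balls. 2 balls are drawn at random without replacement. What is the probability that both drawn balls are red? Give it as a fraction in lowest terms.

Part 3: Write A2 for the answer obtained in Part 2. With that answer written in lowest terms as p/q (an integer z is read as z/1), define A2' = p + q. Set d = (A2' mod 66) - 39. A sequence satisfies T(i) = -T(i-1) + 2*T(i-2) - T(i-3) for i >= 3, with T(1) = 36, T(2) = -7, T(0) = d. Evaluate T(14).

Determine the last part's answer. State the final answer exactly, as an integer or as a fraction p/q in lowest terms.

-356290

Part 1: f(2) = 3*(-15) - 2*(28) = -101; iterating: f(2)=-101, f(3)=-273, f(4)=-617, f(5)=-1305, f(6)=-2681, f(7)=-5433, f(8)=-10937, f(9)=-21945; answer -21945
Part 2: A1 = -21945; c = 6; total draws C(9,2) = 36; favorable C(3,2) = 3; P = 1/12; answer 1/12
Part 3: A2 = 1/12; threaded value p + q = 13; d = -26; T(3) = -1*(-7) + 2*(36) - 1*(-26) = 105; iterating: T(3)=105, T(4)=-155, T(5)=372, T(6)=-787, T(7)=1686, T(8)=-3632, T(9)=7791, T(10)=-16741, T(11)=35955, T(12)=-77228, T(13)=165879, T(14)=-356290; answer -356290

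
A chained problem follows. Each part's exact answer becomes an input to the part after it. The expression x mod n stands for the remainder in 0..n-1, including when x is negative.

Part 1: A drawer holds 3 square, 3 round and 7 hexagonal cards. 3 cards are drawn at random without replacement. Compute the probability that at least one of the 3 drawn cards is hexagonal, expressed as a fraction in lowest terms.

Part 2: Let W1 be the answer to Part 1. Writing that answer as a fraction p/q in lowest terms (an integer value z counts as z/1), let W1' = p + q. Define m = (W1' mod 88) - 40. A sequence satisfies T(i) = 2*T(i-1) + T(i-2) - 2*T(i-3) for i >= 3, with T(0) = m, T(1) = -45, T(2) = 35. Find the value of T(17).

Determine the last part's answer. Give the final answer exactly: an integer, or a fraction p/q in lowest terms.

Part 1: total draws C(13,3) = 286; complement C(6,3) = 20; favorable 286 - 20 = 266; P = 133/143; answer 133/143
Part 2: W1 = 133/143; threaded value p + q = 276; m = -28; T(3) = 2*(35) + 1*(-45) - 2*(-28) = 81; iterating: T(3)=81, T(4)=287, T(5)=585, T(6)=1295, T(7)=2601, T(8)=5327, T(9)=10665, T(10)=21455, T(11)=42921, T(12)=85967, T(13)=171945, T(14)=344015, T(15)=688041, T(16)=1376207, T(17)=2752425; answer 2752425

2752425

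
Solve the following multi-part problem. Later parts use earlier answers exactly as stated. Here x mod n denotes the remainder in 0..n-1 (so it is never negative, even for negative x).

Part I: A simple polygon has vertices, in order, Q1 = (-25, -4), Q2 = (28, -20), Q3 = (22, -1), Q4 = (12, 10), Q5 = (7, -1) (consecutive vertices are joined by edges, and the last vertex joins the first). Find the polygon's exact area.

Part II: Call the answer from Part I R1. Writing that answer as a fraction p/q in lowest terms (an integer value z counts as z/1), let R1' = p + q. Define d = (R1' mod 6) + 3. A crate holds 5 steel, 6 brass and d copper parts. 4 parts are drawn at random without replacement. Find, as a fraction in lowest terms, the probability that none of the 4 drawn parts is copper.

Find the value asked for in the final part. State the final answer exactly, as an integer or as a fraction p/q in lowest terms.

Part I: cross terms: (-25*-20 - 28*-4)=612, (28*-1 - 22*-20)=412, (22*10 - 12*-1)=232, (12*-1 - 7*10)=-82, (7*-4 - -25*-1)=-53; twice the area = |1121| = 1121; area = 1121/2; answer 1121/2
Part II: R1 = 1121/2; threaded value p + q = 1123; d = 4; total draws C(15,4) = 1365; favorable C(11,4) = 330; P = 22/91; answer 22/91

22/91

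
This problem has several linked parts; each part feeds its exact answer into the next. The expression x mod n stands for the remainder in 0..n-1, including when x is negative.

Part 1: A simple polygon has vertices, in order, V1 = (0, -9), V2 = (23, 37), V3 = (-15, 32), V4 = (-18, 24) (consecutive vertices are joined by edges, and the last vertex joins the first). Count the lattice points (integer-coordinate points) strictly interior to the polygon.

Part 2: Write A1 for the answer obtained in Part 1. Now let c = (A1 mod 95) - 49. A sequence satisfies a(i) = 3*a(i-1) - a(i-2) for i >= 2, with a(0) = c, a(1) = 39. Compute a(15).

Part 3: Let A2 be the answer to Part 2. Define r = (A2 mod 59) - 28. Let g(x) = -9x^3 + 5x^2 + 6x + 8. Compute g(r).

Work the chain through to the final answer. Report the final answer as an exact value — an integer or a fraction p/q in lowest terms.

2096

Part 1: cross terms: (0*37 - 23*-9)=207, (23*32 - -15*37)=1291, (-15*24 - -18*32)=216, (-18*-9 - 0*24)=162; twice the area = |1876| = 1876; area = 938; boundary points = 23 + 1 + 1 + 3 = 28; strictly interior points = area - boundary/2 + 1 = 925; answer 925
Part 2: A1 = 925; c = 21; a(2) = 3*(39) - 1*(21) = 96; iterating: a(2)=96, a(3)=249, a(4)=651, a(5)=1704, a(6)=4461, a(7)=11679, a(8)=30576, a(9)=80049, a(10)=209571, a(11)=548664, a(12)=1436421, a(13)=3760599, a(14)=9845376, a(15)=25775529; answer 25775529
Part 3: A2 = 25775529; r = -6; -9*(-6)^3 + 5*(-6)^2 + 6*(-6)^1 + 8 = (1944) + (180) + (-36) + (8) = 2096; answer 2096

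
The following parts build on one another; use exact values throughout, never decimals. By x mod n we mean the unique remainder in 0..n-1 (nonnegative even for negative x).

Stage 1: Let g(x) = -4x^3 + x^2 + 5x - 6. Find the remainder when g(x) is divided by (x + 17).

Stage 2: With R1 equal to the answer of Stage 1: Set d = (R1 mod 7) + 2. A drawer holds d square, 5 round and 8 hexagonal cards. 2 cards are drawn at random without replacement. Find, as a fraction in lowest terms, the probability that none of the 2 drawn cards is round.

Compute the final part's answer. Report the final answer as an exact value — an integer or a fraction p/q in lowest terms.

21/38

Stage 1: remainder = value at the root: -4*(-17)^3 + 1*(-17)^2 + 5*(-17)^1 - 6 = (19652) + (289) + (-85) + (-6) = 19850; answer 19850
Stage 2: R1 = 19850; d = 7; total draws C(20,2) = 190; favorable C(15,2) = 105; P = 21/38; answer 21/38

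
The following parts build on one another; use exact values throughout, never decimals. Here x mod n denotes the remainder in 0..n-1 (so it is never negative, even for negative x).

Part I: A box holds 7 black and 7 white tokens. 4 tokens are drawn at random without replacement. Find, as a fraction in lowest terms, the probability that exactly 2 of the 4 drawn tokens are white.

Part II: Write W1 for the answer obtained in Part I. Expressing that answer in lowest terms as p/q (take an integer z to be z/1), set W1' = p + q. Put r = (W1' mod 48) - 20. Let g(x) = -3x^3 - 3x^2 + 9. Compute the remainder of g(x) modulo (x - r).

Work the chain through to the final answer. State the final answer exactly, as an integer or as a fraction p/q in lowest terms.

Part I: total draws C(14,4) = 1001; favorable C(7,2)*C(7,2) = 441; P = 63/143; answer 63/143
Part II: W1 = 63/143; threaded value p + q = 206; r = -6; remainder = value at the root: -3*(-6)^3 - 3*(-6)^2 + 9 = (648) + (-108) + (9) = 549; answer 549

549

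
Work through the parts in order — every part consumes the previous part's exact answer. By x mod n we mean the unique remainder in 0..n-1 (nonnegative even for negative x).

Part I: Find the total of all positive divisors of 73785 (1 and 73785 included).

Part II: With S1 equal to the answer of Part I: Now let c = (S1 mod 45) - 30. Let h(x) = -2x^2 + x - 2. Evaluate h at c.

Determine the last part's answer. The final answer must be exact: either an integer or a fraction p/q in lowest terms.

-1832

Part I: 73785 = 3 * 5 * 4919; sigma = (1 + 3) * (1 + 5) * (1 + 4919) = 4 * 6 * 4920 = 118080; answer 118080
Part II: S1 = 118080; c = -30; -2*(-30)^2 + 1*(-30)^1 - 2 = (-1800) + (-30) + (-2) = -1832; answer -1832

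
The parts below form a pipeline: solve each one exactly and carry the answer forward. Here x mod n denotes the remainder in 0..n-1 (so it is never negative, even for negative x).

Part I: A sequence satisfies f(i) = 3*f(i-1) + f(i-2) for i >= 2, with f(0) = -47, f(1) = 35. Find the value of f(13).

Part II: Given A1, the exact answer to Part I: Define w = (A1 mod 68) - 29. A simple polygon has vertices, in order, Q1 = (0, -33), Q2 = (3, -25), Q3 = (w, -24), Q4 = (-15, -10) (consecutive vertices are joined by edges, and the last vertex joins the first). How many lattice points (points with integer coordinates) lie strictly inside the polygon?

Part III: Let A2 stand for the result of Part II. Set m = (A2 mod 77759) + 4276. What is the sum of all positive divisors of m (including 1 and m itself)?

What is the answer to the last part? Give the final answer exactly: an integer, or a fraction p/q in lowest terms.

6144

Part I: f(2) = 3*(35) + 1*(-47) = 58; iterating: f(2)=58, f(3)=209, f(4)=685, f(5)=2264, f(6)=7477, f(7)=24695, f(8)=81562, f(9)=269381, f(10)=889705, f(11)=2938496, f(12)=9705193, f(13)=32054075; answer 32054075
Part II: A1 = 32054075; w = 2; cross terms: (0*-25 - 3*-33)=99, (3*-24 - 2*-25)=-22, (2*-10 - -15*-24)=-380, (-15*-33 - 0*-10)=495; twice the area = |192| = 192; area = 96; boundary points = 1 + 1 + 1 + 1 = 4; strictly interior points = area - boundary/2 + 1 = 95; answer 95
Part III: A2 = 95; m = 4371; 4371 = 3 * 31 * 47; sigma = (1 + 3) * (1 + 31) * (1 + 47) = 4 * 32 * 48 = 6144; answer 6144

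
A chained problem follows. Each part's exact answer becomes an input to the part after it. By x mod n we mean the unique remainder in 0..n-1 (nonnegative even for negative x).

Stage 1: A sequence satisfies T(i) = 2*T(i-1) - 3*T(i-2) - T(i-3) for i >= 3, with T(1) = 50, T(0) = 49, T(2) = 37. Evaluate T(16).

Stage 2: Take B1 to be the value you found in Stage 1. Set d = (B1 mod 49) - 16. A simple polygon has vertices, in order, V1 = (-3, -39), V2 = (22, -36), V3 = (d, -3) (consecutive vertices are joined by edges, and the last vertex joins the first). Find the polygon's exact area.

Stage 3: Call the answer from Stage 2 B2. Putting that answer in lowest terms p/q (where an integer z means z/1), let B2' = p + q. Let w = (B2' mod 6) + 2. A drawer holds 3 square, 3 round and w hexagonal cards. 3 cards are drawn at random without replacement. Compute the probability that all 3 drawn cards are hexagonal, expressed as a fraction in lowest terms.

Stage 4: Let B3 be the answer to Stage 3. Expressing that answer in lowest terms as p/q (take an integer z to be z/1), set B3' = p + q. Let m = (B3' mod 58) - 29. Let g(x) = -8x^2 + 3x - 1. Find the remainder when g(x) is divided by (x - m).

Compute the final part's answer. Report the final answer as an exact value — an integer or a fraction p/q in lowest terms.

Stage 1: T(3) = 2*(37) - 3*(50) - 1*(49) = -125; iterating: T(3)=-125, T(4)=-411, T(5)=-484, T(6)=390, T(7)=2643, T(8)=4600, T(9)=881, T(10)=-14681, T(11)=-36605, T(12)=-30048, T(13)=64400, T(14)=255549, T(15)=347946, T(16)=-135155; answer -135155
Stage 2: B1 = -135155; d = 20; cross terms: (-3*-36 - 22*-39)=966, (22*-3 - 20*-36)=654, (20*-39 - -3*-3)=-789; twice the area = |831| = 831; area = 831/2; answer 831/2
Stage 3: B2 = 831/2; threaded value p + q = 833; w = 7; total draws C(13,3) = 286; favorable C(7,3) = 35; P = 35/286; answer 35/286
Stage 4: B3 = 35/286; threaded value p + q = 321; m = 2; remainder = value at the root: -8*(2)^2 + 3*(2)^1 - 1 = (-32) + (6) + (-1) = -27; answer -27

-27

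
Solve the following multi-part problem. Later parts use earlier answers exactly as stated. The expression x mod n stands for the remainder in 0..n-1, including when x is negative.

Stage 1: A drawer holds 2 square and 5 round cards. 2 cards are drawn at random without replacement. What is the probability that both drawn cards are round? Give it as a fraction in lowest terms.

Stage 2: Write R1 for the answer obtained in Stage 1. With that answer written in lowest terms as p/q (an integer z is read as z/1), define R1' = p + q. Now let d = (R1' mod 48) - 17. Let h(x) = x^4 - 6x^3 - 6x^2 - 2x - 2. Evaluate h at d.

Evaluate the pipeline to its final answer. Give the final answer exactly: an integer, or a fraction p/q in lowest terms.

20746

Stage 1: total draws C(7,2) = 21; favorable C(5,2) = 10; P = 10/21; answer 10/21
Stage 2: R1 = 10/21; threaded value p + q = 31; d = 14; 1*(14)^4 - 6*(14)^3 - 6*(14)^2 - 2*(14)^1 - 2 = (38416) + (-16464) + (-1176) + (-28) + (-2) = 20746; answer 20746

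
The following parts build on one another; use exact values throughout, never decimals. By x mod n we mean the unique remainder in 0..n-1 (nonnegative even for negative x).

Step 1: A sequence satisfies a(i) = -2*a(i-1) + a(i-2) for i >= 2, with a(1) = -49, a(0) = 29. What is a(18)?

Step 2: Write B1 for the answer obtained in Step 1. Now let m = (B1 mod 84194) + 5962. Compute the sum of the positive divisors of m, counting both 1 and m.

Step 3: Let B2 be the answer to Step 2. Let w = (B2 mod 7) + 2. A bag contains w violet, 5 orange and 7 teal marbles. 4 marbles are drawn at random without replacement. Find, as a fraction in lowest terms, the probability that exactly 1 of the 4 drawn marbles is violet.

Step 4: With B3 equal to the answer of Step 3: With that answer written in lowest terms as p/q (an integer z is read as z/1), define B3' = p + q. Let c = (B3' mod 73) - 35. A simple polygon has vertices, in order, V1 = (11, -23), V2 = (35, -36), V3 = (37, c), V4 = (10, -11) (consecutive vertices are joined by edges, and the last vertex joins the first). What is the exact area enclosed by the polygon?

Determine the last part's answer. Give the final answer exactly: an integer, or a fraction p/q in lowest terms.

Step 1: a(2) = -2*(-49) + 1*(29) = 127; iterating: a(2)=127, a(3)=-303, a(4)=733, a(5)=-1769, a(6)=4271, a(7)=-10311, a(8)=24893, a(9)=-60097, a(10)=145087, a(11)=-350271, a(12)=845629, a(13)=-2041529, a(14)=4928687, a(15)=-11898903, a(16)=28726493, a(17)=-69351889, a(18)=167430271; answer 167430271
Step 2: B1 = 167430271; m = 58561; 58561 = 157 * 373; sigma = (1 + 157) * (1 + 373) = 158 * 374 = 59092; answer 59092
Step 3: B2 = 59092; w = 7; total draws C(19,4) = 3876; favorable C(7,1)*C(12,3) = 1540; P = 385/969; answer 385/969
Step 4: B3 = 385/969; threaded value p + q = 1354; c = 5; cross terms: (11*-36 - 35*-23)=409, (35*5 - 37*-36)=1507, (37*-11 - 10*5)=-457, (10*-23 - 11*-11)=-109; twice the area = |1350| = 1350; area = 675; answer 675

675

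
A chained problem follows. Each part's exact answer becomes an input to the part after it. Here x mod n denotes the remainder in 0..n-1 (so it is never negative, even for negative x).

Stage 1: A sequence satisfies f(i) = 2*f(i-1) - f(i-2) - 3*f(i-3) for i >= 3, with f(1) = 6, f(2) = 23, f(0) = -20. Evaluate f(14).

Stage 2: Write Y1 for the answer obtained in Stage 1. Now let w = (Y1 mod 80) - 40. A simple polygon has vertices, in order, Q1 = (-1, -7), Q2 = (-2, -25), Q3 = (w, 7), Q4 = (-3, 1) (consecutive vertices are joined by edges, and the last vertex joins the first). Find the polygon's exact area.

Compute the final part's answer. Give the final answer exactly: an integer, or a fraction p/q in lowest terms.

488

Stage 1: f(3) = 2*(23) - 1*(6) - 3*(-20) = 100; iterating: f(3)=100, f(4)=159, f(5)=149, f(6)=-161, f(7)=-948, f(8)=-2182, f(9)=-2933, f(10)=-840, f(11)=7799, f(12)=25237, f(13)=45195, f(14)=41756; answer 41756
Stage 2: Y1 = 41756; w = 36; cross terms: (-1*-25 - -2*-7)=11, (-2*7 - 36*-25)=886, (36*1 - -3*7)=57, (-3*-7 - -1*1)=22; twice the area = |976| = 976; area = 488; answer 488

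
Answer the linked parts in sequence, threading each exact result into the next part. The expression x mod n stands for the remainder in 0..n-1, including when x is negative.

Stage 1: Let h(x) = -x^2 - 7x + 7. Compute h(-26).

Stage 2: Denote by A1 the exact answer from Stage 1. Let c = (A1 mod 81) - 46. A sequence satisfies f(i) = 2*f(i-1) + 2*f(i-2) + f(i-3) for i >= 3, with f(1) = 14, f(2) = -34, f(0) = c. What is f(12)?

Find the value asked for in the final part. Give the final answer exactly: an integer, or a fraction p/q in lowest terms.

-256126

Stage 1: -1*(-26)^2 - 7*(-26)^1 + 7 = (-676) + (182) + (7) = -487; answer -487
Stage 2: A1 = -487; c = 34; f(3) = 2*(-34) + 2*(14) + 1*(34) = -6; iterating: f(3)=-6, f(4)=-66, f(5)=-178, f(6)=-494, f(7)=-1410, f(8)=-3986, f(9)=-11286, f(10)=-31954, f(11)=-90466, f(12)=-256126; answer -256126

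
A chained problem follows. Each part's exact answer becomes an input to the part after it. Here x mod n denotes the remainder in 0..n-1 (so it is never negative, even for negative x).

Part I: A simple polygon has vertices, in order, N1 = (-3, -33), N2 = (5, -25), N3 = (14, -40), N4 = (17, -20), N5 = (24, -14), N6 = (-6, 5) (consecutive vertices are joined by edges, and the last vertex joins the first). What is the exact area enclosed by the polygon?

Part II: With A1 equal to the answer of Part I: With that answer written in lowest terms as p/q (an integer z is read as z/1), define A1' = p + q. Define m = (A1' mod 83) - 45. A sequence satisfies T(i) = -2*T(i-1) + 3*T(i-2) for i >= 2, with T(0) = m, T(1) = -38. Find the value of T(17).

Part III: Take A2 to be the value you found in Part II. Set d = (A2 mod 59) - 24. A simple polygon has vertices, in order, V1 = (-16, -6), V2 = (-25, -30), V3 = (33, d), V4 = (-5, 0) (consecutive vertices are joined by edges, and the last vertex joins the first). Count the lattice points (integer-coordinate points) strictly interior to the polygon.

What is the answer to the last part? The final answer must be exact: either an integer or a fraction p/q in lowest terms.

763

Part I: cross terms: (-3*-25 - 5*-33)=240, (5*-40 - 14*-25)=150, (14*-20 - 17*-40)=400, (17*-14 - 24*-20)=242, (24*5 - -6*-14)=36, (-6*-33 - -3*5)=213; twice the area = |1281| = 1281; area = 1281/2; answer 1281/2
Part II: A1 = 1281/2; threaded value p + q = 1283; m = -7; T(2) = -2*(-38) + 3*(-7) = 55; iterating: T(2)=55, T(3)=-224, T(4)=613, T(5)=-1898, T(6)=5635, T(7)=-16964, T(8)=50833, T(9)=-152558, T(10)=457615, T(11)=-1372904, T(12)=4118653, T(13)=-12356018, T(14)=37067995, T(15)=-111204044, T(16)=333612073, T(17)=-1000836278; answer -1000836278
Part III: A2 = -1000836278; d = -9; cross terms: (-16*-30 - -25*-6)=330, (-25*-9 - 33*-30)=1215, (33*0 - -5*-9)=-45, (-5*-6 - -16*0)=30; twice the area = |1530| = 1530; area = 765; boundary points = 3 + 1 + 1 + 1 = 6; strictly interior points = area - boundary/2 + 1 = 763; answer 763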